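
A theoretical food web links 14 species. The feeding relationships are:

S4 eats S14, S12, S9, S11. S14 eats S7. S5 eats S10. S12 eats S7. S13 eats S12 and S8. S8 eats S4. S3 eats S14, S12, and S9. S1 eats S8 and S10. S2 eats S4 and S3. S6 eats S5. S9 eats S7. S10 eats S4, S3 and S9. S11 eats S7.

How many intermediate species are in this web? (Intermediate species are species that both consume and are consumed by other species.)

Intermediate species (has both prey and predators): S12, S9, S14, S11, S4, S3, S8, S10, S5.
Count: 9.

9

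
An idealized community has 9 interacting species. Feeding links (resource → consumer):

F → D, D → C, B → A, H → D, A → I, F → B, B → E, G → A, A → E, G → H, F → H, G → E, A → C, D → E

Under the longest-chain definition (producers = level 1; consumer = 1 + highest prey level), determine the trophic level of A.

Trophic level 3

F is a producer → level 1.
B eats F → level 2.
A eats B (level 2); other prey at levels: G 1 → level 3.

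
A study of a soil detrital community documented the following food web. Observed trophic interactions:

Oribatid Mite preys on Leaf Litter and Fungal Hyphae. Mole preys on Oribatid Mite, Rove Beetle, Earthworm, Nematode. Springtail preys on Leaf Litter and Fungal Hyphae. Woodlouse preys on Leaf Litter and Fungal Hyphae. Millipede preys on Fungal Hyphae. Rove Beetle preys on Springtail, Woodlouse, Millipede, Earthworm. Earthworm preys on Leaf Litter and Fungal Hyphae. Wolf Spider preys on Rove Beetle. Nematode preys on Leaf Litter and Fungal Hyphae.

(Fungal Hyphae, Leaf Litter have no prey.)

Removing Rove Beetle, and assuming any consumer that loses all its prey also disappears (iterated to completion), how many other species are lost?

Remove Rove Beetle.
Round 1: Wolf Spider (all prey gone) → extinct.
No further losses. Total secondary extinctions: 1.

1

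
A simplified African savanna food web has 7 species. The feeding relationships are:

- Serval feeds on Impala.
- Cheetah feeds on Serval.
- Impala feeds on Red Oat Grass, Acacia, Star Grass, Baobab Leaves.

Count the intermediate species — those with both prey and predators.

2

Intermediate species (has both prey and predators): Impala, Serval.
Count: 2.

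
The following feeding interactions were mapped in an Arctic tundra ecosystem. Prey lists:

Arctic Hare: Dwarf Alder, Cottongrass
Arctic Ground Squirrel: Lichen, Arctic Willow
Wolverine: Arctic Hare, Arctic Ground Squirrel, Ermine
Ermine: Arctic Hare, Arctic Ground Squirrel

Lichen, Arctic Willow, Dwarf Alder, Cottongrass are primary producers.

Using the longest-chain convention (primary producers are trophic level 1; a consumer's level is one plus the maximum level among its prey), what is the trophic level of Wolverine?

Trophic level 4

Dwarf Alder is a producer → level 1.
Arctic Hare eats Dwarf Alder (level 1); other prey at levels: Cottongrass 1 → level 2.
Ermine eats Arctic Hare (level 2); other prey at levels: Arctic Ground Squirrel 2 → level 3.
Wolverine eats Ermine (level 3); other prey at levels: Arctic Hare 2, Arctic Ground Squirrel 2 → level 4.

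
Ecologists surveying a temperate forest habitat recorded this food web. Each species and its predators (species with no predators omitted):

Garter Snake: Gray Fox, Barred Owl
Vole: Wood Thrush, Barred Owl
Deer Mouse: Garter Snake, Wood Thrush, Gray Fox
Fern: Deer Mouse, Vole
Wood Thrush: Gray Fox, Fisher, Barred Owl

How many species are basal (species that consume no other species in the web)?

Basal species (no prey listed): Fern.
Count: 1.

1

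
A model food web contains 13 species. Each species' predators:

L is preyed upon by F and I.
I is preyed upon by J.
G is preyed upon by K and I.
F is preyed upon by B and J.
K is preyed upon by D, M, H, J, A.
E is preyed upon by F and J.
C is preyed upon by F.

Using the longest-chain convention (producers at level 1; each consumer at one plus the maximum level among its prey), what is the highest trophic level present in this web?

3

Producers (level 1): E, G, L, C.
G → K → M gives M level 3.
No species has a prey at level 3, so no species reaches level 4.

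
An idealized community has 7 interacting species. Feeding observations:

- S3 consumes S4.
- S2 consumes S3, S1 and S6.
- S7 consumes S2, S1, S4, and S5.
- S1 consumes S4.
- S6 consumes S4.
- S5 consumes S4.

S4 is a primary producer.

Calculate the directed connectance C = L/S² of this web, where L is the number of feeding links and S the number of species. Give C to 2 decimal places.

C = 0.22

The web has S = 7 species and L = 11 feeding links.
C = L / S² = 11 / 49 = 0.2245 ≈ 0.22.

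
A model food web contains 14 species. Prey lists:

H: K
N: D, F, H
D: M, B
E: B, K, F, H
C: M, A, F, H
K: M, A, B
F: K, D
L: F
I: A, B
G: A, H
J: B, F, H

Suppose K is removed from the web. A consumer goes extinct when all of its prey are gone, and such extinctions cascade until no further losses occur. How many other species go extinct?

1

Remove K.
Round 1: H (all prey gone) → extinct.
No further losses. Total secondary extinctions: 1.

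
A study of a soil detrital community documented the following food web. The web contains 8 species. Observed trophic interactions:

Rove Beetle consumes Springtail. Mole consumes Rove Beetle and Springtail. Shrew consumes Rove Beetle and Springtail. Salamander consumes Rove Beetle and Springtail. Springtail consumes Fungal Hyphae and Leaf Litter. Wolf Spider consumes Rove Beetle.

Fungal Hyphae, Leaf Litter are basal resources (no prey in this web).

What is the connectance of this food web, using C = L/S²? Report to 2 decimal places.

C = 0.16

The web has S = 8 species and L = 10 feeding links.
C = L / S² = 10 / 64 = 0.1562 ≈ 0.16.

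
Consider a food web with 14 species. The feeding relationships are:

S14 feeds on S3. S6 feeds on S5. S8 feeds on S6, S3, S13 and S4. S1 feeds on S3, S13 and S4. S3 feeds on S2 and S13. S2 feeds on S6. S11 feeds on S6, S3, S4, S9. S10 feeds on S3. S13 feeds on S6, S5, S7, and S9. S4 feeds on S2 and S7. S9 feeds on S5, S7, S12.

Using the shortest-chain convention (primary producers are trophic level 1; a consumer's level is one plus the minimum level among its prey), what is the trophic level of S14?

S7 is a producer → level 1.
S13 eats S7 → level 2.
S3 eats S13 → level 3.
S14 eats S3 → level 4.
No prey of S14 is below level 3, so 4 is the minimum.

Trophic level 4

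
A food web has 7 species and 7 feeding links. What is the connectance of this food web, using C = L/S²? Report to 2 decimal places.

The web has S = 7 species and L = 7 feeding links.
C = L / S² = 7 / 49 = 0.1429 ≈ 0.14.

C = 0.14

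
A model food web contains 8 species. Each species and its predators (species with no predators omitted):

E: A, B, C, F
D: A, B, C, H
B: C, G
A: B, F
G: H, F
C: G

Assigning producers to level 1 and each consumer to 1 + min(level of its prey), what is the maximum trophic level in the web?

3

Producers (level 1): D, E.
Following each consumer down to its lowest-level prey: D → B → G (levels 1 through 3).
All prey of G (B 2, C 2) are at level 2 or above, so G is at level 1 + 2 = 3.
Every consumer has at least one prey at level 2 or below, so none exceeds level 3.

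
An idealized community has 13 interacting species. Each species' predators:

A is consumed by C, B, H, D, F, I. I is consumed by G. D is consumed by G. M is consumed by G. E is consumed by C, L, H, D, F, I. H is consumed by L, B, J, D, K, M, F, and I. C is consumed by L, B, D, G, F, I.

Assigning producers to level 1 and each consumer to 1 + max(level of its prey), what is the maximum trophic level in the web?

Producers (level 1): A, E.
A → C → I → G gives G level 4.
No species has a prey at level 4, so no species reaches level 5.

4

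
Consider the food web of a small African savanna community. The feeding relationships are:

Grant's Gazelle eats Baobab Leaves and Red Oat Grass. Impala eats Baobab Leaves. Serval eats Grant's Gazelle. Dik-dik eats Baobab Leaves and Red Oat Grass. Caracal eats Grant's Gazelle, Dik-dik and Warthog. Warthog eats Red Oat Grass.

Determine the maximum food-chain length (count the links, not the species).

One longest chain: Baobab Leaves → Dik-dik → Caracal.
It has 3 species and 2 links.

2 links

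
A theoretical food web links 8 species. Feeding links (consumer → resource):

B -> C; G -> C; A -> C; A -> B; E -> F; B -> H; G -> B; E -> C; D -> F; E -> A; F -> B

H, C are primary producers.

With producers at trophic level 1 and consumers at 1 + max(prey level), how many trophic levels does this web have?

4

Producers (level 1): H, C.
H → B → A → E gives E level 4.
No species has a prey at level 4, so no species reaches level 5.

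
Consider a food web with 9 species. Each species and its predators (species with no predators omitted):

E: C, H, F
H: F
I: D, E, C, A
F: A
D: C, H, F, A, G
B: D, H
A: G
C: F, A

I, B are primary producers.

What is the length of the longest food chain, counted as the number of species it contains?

6 species

One longest chain: I → D → C → F → A → G.
It has 6 species and 5 links.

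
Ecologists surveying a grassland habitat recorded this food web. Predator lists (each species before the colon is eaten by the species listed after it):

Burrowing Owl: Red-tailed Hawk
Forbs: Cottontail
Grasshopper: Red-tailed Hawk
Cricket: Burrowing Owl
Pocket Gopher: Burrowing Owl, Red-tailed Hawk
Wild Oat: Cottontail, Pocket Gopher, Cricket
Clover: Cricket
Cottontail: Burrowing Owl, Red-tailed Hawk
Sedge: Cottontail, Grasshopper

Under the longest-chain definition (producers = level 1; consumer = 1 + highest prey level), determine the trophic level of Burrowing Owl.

Forbs is a producer → level 1.
Cottontail eats Forbs (level 1); other prey at levels: Wild Oat 1, Sedge 1 → level 2.
Burrowing Owl eats Cottontail (level 2); other prey at levels: Pocket Gopher 2, Cricket 2 → level 3.

Trophic level 3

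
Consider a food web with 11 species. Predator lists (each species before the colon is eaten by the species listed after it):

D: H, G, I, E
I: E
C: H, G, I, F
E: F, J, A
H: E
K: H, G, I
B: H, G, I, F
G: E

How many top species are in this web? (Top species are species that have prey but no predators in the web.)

Top species (has prey, but nothing eats it): F, J, A.
Count: 3.

3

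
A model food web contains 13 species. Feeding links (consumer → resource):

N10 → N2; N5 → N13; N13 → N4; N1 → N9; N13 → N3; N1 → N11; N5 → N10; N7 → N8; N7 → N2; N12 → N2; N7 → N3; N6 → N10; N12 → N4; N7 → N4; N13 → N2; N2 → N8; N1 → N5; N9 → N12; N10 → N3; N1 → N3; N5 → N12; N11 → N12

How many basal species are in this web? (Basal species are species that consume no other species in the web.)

3

Basal species (no prey listed): N4, N8, N3.
Count: 3.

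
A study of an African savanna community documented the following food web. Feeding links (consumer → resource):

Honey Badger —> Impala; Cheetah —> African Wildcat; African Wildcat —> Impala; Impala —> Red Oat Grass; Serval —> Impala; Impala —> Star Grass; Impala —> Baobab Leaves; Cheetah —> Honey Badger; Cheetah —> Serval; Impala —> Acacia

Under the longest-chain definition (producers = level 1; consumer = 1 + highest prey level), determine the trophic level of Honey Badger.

Acacia is a producer → level 1.
Impala eats Acacia (level 1); other prey at levels: Baobab Leaves 1, Star Grass 1, Red Oat Grass 1 → level 2.
Honey Badger eats Impala → level 3.

Trophic level 3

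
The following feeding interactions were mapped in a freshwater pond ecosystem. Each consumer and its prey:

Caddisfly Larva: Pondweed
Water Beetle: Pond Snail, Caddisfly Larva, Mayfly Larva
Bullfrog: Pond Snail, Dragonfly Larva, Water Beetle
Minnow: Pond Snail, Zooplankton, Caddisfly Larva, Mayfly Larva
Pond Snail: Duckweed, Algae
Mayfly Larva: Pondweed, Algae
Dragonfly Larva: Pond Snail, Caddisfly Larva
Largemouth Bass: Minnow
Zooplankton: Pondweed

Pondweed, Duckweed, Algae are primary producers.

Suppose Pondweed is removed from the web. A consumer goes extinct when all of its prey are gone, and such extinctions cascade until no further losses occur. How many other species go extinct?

Remove Pondweed.
Round 1: Zooplankton (all prey gone), Caddisfly Larva (all prey gone) → extinct.
No further losses. Total secondary extinctions: 2.

2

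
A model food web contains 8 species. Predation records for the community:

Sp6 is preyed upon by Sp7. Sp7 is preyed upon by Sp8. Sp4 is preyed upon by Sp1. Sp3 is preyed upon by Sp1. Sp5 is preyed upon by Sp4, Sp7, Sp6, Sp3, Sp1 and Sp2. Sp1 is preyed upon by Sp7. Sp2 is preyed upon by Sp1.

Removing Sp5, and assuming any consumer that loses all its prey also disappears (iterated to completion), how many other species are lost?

7

Remove Sp5.
Round 1: Sp3 (all prey gone), Sp4 (all prey gone), Sp2 (all prey gone), Sp6 (all prey gone) → extinct.
Round 2: Sp1 (all prey gone) → extinct.
Round 3: Sp7 (all prey gone) → extinct.
Round 4: Sp8 (all prey gone) → extinct.
No further losses. Total secondary extinctions: 7.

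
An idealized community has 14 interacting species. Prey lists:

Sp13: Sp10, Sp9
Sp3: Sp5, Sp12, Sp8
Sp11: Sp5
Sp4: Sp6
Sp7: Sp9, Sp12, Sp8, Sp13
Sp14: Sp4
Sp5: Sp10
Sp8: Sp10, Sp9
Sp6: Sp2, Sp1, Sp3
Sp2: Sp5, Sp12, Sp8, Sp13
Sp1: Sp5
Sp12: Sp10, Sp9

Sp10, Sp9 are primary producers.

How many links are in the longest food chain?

One longest chain: Sp10 → Sp5 → Sp3 → Sp6 → Sp4 → Sp14.
It has 6 species and 5 links.

5 links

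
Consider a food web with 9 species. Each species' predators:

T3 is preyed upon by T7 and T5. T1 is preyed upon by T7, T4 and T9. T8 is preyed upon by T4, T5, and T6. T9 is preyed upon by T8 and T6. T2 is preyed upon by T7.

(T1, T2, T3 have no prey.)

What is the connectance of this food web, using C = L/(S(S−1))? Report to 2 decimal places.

The web has S = 9 species and L = 11 feeding links.
C = L / (S(S−1)) = 11 / 72 = 0.1528 ≈ 0.15.

C = 0.15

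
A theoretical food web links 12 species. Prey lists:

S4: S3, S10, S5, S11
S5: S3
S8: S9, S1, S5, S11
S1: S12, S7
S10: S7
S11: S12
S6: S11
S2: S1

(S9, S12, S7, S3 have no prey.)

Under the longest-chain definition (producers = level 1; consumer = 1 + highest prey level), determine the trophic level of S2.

Trophic level 3

S12 is a producer → level 1.
S1 eats S12 (level 1); other prey at levels: S7 1 → level 2.
S2 eats S1 → level 3.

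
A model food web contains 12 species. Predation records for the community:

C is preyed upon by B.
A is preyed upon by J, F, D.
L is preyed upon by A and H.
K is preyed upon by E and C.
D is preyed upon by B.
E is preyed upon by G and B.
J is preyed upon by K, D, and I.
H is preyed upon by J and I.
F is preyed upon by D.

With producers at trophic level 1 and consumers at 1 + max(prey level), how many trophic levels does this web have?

6

Producers (level 1): L.
L → H → J → K → E → G gives G level 6.
No species has a prey at level 6, so no species reaches level 7.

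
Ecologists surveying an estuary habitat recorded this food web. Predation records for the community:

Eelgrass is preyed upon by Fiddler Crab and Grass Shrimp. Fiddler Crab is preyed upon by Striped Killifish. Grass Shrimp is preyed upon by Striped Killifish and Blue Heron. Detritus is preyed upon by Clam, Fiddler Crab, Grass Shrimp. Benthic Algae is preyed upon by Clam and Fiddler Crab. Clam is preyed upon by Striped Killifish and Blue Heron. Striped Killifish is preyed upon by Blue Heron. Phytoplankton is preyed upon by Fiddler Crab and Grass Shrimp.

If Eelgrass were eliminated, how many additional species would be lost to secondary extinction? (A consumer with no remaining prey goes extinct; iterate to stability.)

Remove Eelgrass.
Every predator of it retains at least one other prey: Fiddler Crab still has Detritus, Benthic Algae, Phytoplankton; Grass Shrimp still has Detritus, Phytoplankton.
No consumer loses all prey, so no secondary extinctions occur.

0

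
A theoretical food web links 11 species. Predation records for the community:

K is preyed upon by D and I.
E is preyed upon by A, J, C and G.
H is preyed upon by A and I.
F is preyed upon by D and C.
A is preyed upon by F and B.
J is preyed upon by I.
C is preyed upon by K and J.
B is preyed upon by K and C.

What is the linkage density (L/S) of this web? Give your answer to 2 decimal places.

There are L = 17 links among S = 11 species.
L/S = 17/11 = 1.5455 ≈ 1.55.

L/S = 1.55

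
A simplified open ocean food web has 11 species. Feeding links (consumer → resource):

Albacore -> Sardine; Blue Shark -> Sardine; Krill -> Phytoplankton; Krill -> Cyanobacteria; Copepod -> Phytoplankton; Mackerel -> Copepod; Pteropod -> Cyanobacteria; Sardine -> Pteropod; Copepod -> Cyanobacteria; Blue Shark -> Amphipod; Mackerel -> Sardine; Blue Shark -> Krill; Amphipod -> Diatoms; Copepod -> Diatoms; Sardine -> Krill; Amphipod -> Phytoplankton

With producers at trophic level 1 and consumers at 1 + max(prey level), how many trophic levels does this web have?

4

Producers (level 1): Phytoplankton, Cyanobacteria, Diatoms.
Phytoplankton → Krill → Sardine → Albacore gives Albacore level 4.
No species has a prey at level 4, so no species reaches level 5.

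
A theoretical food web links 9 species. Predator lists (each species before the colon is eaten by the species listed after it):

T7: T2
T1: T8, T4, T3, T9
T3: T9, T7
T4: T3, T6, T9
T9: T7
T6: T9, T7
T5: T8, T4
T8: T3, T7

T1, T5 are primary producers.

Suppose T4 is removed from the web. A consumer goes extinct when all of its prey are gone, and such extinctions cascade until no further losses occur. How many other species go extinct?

1

Remove T4.
Round 1: T6 (all prey gone) → extinct.
No further losses. Total secondary extinctions: 1.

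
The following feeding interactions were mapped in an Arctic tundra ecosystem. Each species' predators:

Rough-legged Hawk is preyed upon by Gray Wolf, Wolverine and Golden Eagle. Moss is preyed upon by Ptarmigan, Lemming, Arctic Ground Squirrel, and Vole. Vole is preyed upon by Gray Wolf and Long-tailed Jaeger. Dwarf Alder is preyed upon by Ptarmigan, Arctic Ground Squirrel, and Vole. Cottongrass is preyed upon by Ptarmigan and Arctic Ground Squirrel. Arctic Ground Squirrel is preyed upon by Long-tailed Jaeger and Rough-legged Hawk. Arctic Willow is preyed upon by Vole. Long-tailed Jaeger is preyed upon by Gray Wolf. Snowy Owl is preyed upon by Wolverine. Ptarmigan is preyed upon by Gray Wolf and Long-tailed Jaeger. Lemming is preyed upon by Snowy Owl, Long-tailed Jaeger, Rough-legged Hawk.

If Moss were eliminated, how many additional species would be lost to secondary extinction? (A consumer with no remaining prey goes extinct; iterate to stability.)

Remove Moss.
Round 1: Lemming (all prey gone) → extinct.
Round 2: Snowy Owl (all prey gone) → extinct.
No further losses. Total secondary extinctions: 2.

2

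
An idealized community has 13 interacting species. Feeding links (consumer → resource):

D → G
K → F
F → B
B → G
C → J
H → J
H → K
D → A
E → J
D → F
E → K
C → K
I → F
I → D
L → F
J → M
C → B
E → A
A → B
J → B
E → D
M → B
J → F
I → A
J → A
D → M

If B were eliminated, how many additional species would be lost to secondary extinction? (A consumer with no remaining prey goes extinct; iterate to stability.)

8

Remove B.
Round 1: A (all prey gone), M (all prey gone), F (all prey gone) → extinct.
Round 2: K (all prey gone), J (all prey gone), L (all prey gone) → extinct.
Round 3: H (all prey gone), C (all prey gone) → extinct.
No further losses. Total secondary extinctions: 8.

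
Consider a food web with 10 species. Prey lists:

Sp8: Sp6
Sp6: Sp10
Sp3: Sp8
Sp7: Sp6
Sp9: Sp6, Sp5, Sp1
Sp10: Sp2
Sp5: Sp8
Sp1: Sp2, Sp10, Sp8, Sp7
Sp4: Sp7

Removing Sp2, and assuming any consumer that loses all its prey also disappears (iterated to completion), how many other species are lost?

Remove Sp2.
Round 1: Sp10 (all prey gone) → extinct.
Round 2: Sp6 (all prey gone) → extinct.
Round 3: Sp8 (all prey gone), Sp7 (all prey gone) → extinct.
Round 4: Sp3 (all prey gone), Sp5 (all prey gone), Sp4 (all prey gone), Sp1 (all prey gone) → extinct.
Round 5: Sp9 (all prey gone) → extinct.
No further losses. Total secondary extinctions: 9.

9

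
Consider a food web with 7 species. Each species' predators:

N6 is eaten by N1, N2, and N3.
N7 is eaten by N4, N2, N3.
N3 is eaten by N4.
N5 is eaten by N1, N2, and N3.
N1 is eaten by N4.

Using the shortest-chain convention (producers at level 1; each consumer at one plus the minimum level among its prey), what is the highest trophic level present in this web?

Producers (level 1): N6, N7, N5.
Following each consumer down to its lowest-level prey: N6 → N1 (levels 1 through 2).
All prey of N1 (N6 1, N5 1) are at level 1 or above, so N1 is at level 1 + 1 = 2.
Every consumer has at least one prey at level 1 or below, so none exceeds level 2.

2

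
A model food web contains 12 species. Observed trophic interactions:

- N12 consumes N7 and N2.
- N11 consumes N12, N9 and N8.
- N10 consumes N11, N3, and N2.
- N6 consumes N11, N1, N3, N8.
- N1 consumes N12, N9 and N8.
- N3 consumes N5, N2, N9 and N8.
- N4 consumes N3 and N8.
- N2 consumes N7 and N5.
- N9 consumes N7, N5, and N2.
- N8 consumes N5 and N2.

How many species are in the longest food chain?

5 species

One longest chain: N7 → N2 → N12 → N1 → N6.
It has 5 species and 4 links.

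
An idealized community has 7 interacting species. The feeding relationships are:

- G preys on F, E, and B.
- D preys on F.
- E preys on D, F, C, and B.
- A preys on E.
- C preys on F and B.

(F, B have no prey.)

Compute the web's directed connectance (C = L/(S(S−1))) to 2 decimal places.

C = 0.26

The web has S = 7 species and L = 11 feeding links.
C = L / (S(S−1)) = 11 / 42 = 0.2619 ≈ 0.26.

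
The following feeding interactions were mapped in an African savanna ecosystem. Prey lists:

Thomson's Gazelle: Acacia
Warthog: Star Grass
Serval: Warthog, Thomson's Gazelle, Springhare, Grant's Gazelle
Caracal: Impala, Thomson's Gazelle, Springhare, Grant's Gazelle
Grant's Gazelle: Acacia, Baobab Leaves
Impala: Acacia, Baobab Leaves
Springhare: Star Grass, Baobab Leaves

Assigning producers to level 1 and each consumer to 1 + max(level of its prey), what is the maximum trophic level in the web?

3

Producers (level 1): Star Grass, Acacia, Baobab Leaves.
Star Grass → Warthog → Serval gives Serval level 3.
No species has a prey at level 3, so no species reaches level 4.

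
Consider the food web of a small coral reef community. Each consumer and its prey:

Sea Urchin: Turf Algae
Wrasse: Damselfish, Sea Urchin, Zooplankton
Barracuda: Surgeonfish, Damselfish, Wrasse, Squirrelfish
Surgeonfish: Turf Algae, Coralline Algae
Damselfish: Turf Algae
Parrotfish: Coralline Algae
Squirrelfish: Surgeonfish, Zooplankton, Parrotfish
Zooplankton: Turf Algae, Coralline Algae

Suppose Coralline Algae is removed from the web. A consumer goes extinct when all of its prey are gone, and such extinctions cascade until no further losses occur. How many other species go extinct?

1

Remove Coralline Algae.
Round 1: Parrotfish (all prey gone) → extinct.
No further losses. Total secondary extinctions: 1.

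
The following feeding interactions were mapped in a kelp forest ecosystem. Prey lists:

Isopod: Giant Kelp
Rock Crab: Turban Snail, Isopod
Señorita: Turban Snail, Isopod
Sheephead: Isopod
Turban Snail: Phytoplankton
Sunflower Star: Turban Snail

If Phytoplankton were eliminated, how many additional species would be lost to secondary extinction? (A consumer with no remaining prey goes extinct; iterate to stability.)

2

Remove Phytoplankton.
Round 1: Turban Snail (all prey gone) → extinct.
Round 2: Sunflower Star (all prey gone) → extinct.
No further losses. Total secondary extinctions: 2.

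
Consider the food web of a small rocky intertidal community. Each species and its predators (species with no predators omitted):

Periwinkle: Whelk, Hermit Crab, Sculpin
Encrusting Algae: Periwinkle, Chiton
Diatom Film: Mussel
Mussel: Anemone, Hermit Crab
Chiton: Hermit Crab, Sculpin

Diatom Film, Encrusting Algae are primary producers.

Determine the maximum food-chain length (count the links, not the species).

One longest chain: Diatom Film → Mussel → Anemone.
It has 3 species and 2 links.

2 links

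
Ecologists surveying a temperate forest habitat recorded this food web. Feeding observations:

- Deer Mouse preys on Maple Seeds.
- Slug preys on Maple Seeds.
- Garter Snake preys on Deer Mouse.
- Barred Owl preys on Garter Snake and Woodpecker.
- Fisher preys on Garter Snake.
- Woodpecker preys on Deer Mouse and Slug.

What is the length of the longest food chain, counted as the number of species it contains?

One longest chain: Maple Seeds → Deer Mouse → Garter Snake → Fisher.
It has 4 species and 3 links.

4 species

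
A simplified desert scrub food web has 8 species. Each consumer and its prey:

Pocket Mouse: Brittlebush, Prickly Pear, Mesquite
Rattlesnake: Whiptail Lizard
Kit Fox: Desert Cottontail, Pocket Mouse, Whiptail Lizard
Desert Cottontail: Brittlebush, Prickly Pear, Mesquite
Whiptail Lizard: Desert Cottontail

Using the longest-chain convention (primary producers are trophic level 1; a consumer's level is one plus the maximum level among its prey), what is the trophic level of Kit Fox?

Brittlebush is a producer → level 1.
Desert Cottontail eats Brittlebush (level 1); other prey at levels: Prickly Pear 1, Mesquite 1 → level 2.
Whiptail Lizard eats Desert Cottontail → level 3.
Kit Fox eats Whiptail Lizard (level 3); other prey at levels: Desert Cottontail 2, Pocket Mouse 2 → level 4.

Trophic level 4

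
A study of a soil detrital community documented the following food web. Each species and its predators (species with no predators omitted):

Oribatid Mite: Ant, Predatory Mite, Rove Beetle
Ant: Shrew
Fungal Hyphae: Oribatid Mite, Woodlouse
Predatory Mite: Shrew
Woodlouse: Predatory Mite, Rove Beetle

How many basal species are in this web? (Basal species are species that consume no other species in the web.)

Basal species (no prey listed): Fungal Hyphae.
Count: 1.

1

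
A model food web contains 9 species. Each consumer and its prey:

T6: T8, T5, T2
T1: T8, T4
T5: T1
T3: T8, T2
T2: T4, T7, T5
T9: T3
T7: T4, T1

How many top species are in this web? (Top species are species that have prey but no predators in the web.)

Top species (has prey, but nothing eats it): T6, T9.
Count: 2.

2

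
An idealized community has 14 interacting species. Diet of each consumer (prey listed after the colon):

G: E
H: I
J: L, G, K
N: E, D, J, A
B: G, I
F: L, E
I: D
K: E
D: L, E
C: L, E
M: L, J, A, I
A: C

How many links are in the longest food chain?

3 links

One longest chain: L → D → I → B.
It has 4 species and 3 links.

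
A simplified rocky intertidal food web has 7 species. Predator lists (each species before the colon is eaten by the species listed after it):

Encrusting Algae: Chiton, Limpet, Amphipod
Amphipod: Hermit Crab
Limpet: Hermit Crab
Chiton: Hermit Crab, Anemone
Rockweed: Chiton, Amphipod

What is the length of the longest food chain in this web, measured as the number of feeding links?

One longest chain: Encrusting Algae → Chiton → Hermit Crab.
It has 3 species and 2 links.

2 links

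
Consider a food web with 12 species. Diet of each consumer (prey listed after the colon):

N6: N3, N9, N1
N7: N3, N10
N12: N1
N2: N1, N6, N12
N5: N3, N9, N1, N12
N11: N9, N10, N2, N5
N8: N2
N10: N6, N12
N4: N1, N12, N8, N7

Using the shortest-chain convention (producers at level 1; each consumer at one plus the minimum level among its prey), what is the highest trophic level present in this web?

Producers (level 1): N3, N9, N1.
Following each consumer down to its lowest-level prey: N3 → N6 → N10 (levels 1 through 3).
All prey of N10 (N6 2, N12 2) are at level 2 or above, so N10 is at level 1 + 2 = 3.
Every consumer has at least one prey at level 2 or below, so none exceeds level 3.

3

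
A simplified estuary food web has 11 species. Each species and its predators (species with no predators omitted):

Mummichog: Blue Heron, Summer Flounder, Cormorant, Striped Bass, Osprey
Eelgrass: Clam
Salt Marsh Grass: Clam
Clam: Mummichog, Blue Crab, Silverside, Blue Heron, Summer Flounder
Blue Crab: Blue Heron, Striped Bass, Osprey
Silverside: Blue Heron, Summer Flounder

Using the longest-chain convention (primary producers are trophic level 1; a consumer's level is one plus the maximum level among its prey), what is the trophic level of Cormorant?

Salt Marsh Grass is a producer → level 1.
Clam eats Salt Marsh Grass (level 1); other prey at levels: Eelgrass 1 → level 2.
Mummichog eats Clam → level 3.
Cormorant eats Mummichog → level 4.

Trophic level 4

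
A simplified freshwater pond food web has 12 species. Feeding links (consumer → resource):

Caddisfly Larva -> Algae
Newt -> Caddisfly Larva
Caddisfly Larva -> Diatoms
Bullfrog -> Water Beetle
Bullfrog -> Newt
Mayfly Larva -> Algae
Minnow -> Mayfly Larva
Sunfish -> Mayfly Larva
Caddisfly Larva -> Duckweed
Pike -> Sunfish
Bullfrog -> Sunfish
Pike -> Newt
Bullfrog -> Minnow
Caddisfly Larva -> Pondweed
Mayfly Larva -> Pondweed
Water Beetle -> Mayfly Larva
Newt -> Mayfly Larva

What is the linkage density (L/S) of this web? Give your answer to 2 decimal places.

There are L = 17 links among S = 12 species.
L/S = 17/12 = 1.4167 ≈ 1.42.

L/S = 1.42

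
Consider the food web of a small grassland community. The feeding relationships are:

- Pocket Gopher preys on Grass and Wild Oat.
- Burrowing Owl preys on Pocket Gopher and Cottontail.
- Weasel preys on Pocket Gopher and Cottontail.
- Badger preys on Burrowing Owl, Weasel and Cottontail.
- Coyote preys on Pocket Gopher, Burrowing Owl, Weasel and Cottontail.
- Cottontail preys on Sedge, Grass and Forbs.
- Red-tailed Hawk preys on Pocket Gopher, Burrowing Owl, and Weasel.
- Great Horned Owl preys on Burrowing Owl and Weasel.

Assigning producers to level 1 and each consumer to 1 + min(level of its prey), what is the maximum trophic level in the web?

4

Producers (level 1): Forbs, Sedge, Wild Oat, Grass.
Following each consumer down to its lowest-level prey: Forbs → Cottontail → Weasel → Great Horned Owl (levels 1 through 4).
All prey of Great Horned Owl (Weasel 3, Burrowing Owl 3) are at level 3 or above, so Great Horned Owl is at level 1 + 3 = 4.
Every consumer has at least one prey at level 3 or below, so none exceeds level 4.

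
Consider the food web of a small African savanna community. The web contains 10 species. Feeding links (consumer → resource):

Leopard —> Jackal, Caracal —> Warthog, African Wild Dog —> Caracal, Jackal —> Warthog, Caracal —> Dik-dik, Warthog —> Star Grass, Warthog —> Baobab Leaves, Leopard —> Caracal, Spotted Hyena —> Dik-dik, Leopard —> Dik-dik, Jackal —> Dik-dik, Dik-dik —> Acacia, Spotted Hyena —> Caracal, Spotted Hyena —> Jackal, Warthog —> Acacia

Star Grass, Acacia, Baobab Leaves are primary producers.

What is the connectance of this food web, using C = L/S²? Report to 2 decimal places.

C = 0.15

The web has S = 10 species and L = 15 feeding links.
C = L / S² = 15 / 100 = 0.1500 ≈ 0.15.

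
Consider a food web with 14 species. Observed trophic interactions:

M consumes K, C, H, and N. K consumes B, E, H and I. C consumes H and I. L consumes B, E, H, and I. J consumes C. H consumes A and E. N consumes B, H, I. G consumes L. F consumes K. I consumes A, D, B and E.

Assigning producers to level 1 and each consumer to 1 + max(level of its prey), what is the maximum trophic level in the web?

Producers (level 1): B, E, D, A.
E → H → K → F gives F level 4.
No species has a prey at level 4, so no species reaches level 5.

4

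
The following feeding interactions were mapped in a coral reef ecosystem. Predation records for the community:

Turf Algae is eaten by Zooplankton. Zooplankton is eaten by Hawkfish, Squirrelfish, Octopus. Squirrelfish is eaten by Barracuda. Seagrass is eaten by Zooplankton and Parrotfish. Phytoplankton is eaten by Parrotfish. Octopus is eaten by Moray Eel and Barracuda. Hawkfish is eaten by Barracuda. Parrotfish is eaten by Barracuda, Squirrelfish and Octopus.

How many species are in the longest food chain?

One longest chain: Turf Algae → Zooplankton → Squirrelfish → Barracuda.
It has 4 species and 3 links.

4 species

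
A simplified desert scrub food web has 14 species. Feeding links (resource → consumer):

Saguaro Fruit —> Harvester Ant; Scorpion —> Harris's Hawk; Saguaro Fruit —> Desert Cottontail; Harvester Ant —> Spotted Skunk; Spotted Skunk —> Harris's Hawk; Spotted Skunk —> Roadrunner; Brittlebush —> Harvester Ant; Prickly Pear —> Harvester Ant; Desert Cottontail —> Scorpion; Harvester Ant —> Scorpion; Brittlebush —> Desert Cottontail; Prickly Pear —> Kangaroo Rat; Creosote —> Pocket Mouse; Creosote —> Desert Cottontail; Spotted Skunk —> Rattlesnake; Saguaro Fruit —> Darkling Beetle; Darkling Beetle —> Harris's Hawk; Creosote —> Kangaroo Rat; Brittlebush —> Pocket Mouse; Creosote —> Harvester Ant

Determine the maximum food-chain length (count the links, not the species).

3 links

One longest chain: Saguaro Fruit → Harvester Ant → Spotted Skunk → Rattlesnake.
It has 4 species and 3 links.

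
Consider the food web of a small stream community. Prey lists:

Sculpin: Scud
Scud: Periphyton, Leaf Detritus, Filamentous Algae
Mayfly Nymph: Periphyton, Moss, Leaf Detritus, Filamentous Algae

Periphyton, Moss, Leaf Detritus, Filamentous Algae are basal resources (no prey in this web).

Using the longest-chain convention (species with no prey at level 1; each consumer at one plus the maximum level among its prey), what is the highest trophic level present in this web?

3

Basal resources (level 1): Periphyton, Moss, Leaf Detritus, Filamentous Algae.
Periphyton → Scud → Sculpin gives Sculpin level 3.
No species has a prey at level 3, so no species reaches level 4.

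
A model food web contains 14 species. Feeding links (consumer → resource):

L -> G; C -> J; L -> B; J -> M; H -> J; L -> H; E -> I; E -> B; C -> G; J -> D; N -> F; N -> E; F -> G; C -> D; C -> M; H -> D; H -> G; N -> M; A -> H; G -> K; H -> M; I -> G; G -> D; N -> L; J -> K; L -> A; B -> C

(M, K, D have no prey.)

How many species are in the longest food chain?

6 species

One longest chain: K → G → C → B → E → N.
It has 6 species and 5 links.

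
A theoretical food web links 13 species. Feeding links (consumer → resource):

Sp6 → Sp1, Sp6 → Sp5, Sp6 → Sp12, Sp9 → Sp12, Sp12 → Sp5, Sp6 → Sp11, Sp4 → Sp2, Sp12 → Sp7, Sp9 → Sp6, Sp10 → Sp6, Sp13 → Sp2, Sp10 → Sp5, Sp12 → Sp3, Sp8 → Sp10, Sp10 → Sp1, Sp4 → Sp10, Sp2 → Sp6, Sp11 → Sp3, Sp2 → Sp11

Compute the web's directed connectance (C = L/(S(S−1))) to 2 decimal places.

C = 0.12

The web has S = 13 species and L = 19 feeding links.
C = L / (S(S−1)) = 19 / 156 = 0.1218 ≈ 0.12.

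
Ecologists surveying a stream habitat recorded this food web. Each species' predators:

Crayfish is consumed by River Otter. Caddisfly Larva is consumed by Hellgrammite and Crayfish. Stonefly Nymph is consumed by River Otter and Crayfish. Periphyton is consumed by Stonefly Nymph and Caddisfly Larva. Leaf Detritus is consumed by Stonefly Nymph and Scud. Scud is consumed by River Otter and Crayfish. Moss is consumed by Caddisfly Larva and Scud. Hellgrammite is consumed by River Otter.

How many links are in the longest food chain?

One longest chain: Leaf Detritus → Stonefly Nymph → Crayfish → River Otter.
It has 4 species and 3 links.

3 links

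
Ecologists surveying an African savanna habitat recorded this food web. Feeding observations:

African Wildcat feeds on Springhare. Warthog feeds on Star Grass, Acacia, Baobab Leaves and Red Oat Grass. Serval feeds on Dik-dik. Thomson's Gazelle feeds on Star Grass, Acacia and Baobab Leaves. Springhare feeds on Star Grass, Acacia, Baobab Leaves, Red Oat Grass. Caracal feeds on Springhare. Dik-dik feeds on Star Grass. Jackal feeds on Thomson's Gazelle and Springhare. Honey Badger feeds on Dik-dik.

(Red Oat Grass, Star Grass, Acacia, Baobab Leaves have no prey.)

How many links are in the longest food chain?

One longest chain: Red Oat Grass → Springhare → Caracal.
It has 3 species and 2 links.

2 links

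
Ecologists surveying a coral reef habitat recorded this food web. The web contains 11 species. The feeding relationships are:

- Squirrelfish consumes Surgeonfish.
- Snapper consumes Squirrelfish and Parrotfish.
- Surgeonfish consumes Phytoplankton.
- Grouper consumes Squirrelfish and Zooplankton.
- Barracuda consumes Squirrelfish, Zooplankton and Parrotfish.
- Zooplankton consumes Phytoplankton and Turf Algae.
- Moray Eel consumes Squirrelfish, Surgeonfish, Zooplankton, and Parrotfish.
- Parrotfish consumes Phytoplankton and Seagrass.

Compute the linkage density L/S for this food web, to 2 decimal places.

There are L = 17 links among S = 11 species.
L/S = 17/11 = 1.5455 ≈ 1.55.

L/S = 1.55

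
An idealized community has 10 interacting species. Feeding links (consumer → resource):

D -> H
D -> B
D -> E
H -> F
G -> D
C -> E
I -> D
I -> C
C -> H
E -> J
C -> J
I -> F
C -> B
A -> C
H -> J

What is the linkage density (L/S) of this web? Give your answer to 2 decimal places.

L/S = 1.50

There are L = 15 links among S = 10 species.
L/S = 15/10 = 1.5000 ≈ 1.50.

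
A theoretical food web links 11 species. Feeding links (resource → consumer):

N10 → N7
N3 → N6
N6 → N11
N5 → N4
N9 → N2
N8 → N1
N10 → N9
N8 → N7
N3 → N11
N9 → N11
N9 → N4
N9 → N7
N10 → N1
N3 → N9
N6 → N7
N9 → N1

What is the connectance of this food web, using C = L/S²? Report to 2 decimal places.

C = 0.13

The web has S = 11 species and L = 16 feeding links.
C = L / S² = 16 / 121 = 0.1322 ≈ 0.13.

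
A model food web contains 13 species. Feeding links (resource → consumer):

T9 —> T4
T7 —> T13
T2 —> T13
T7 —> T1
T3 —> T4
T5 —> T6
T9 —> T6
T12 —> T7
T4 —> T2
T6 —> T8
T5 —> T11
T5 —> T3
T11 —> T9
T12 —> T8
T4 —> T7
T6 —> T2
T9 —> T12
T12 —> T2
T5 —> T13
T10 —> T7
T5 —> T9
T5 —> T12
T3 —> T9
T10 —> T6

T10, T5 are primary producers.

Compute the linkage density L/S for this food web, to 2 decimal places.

L/S = 1.85

There are L = 24 links among S = 13 species.
L/S = 24/13 = 1.8462 ≈ 1.85.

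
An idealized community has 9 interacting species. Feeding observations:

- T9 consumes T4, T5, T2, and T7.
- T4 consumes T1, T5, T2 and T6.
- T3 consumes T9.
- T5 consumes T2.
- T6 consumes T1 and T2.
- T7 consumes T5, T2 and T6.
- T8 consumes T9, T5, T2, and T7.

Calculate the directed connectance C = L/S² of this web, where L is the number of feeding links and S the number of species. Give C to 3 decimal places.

C = 0.235

The web has S = 9 species and L = 19 feeding links.
C = L / S² = 19 / 81 = 0.2346 ≈ 0.235.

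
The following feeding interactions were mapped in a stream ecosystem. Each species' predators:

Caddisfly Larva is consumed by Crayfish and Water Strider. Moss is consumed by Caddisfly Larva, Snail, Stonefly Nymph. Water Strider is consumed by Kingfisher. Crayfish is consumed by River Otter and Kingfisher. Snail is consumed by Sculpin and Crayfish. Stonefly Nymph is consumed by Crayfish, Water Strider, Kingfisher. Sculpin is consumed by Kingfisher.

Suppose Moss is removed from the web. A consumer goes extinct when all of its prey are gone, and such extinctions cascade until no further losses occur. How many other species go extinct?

8

Remove Moss.
Round 1: Snail (all prey gone), Stonefly Nymph (all prey gone), Caddisfly Larva (all prey gone) → extinct.
Round 2: Crayfish (all prey gone), Sculpin (all prey gone), Water Strider (all prey gone) → extinct.
Round 3: River Otter (all prey gone), Kingfisher (all prey gone) → extinct.
No further losses. Total secondary extinctions: 8.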